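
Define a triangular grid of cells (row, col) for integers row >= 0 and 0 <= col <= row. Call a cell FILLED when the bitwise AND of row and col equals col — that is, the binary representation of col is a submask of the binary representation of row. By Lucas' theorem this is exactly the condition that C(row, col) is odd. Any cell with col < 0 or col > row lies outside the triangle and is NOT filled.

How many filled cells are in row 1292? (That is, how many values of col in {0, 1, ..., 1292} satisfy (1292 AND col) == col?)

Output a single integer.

Answer: 16

Derivation:
1292 in binary = 10100001100
popcount(1292) = number of 1-bits in 10100001100 = 4
A col c satisfies (1292 AND c) == c iff every set bit of c is also set in 1292; each of the 4 set bits of 1292 can independently be on or off in c.
count = 2^4 = 16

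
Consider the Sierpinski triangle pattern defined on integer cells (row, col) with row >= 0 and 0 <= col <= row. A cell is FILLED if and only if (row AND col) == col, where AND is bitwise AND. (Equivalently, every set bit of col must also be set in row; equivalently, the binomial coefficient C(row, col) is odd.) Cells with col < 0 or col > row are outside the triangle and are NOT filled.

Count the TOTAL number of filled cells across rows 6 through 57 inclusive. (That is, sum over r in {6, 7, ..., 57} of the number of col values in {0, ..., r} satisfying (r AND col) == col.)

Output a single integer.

r6=110 pc2: +4 =4
r7=111 pc3: +8 =12
r8=1000 pc1: +2 =14
r9=1001 pc2: +4 =18
r10=1010 pc2: +4 =22
r11=1011 pc3: +8 =30
r12=1100 pc2: +4 =34
r13=1101 pc3: +8 =42
r14=1110 pc3: +8 =50
r15=1111 pc4: +16 =66
r16=10000 pc1: +2 =68
r17=10001 pc2: +4 =72
r18=10010 pc2: +4 =76
r19=10011 pc3: +8 =84
r20=10100 pc2: +4 =88
r21=10101 pc3: +8 =96
r22=10110 pc3: +8 =104
r23=10111 pc4: +16 =120
r24=11000 pc2: +4 =124
r25=11001 pc3: +8 =132
r26=11010 pc3: +8 =140
r27=11011 pc4: +16 =156
r28=11100 pc3: +8 =164
r29=11101 pc4: +16 =180
r30=11110 pc4: +16 =196
r31=11111 pc5: +32 =228
r32=100000 pc1: +2 =230
r33=100001 pc2: +4 =234
r34=100010 pc2: +4 =238
r35=100011 pc3: +8 =246
r36=100100 pc2: +4 =250
r37=100101 pc3: +8 =258
r38=100110 pc3: +8 =266
r39=100111 pc4: +16 =282
r40=101000 pc2: +4 =286
r41=101001 pc3: +8 =294
r42=101010 pc3: +8 =302
r43=101011 pc4: +16 =318
r44=101100 pc3: +8 =326
r45=101101 pc4: +16 =342
r46=101110 pc4: +16 =358
r47=101111 pc5: +32 =390
r48=110000 pc2: +4 =394
r49=110001 pc3: +8 =402
r50=110010 pc3: +8 =410
r51=110011 pc4: +16 =426
r52=110100 pc3: +8 =434
r53=110101 pc4: +16 =450
r54=110110 pc4: +16 =466
r55=110111 pc5: +32 =498
r56=111000 pc3: +8 =506
r57=111001 pc4: +16 =522

Answer: 522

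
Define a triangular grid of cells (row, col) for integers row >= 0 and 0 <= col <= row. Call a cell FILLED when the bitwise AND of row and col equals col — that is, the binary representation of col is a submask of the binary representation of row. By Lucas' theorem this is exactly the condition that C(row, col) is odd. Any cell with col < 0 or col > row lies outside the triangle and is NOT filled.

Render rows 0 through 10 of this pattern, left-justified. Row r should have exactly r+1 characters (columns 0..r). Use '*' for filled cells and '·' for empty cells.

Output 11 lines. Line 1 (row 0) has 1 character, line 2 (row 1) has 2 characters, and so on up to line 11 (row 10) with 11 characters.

Answer: *
**
*·*
****
*···*
**··**
*·*·*·*
********
*·······*
**······**
*·*·····*·*

Derivation:
r0=0: *
r1=1: **
r2=10: *·*
r3=11: ****
r4=100: *···*
r5=101: **··**
r6=110: *·*·*·*
r7=111: ********
r8=1000: *·······*
r9=1001: **······**
r10=1010: *·*·····*·*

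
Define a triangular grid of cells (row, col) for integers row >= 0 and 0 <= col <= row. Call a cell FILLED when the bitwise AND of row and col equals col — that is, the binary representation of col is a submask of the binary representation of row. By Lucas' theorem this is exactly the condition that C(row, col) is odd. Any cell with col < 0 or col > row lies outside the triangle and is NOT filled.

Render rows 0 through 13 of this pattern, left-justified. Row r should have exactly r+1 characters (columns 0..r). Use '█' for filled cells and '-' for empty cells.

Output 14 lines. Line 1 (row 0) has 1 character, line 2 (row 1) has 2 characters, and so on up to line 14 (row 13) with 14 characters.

Answer: █
██
█-█
████
█---█
██--██
█-█-█-█
████████
█-------█
██------██
█-█-----█-█
████----████
█---█---█---█
██--██--██--██

Derivation:
r0=0: █
r1=1: ██
r2=10: █-█
r3=11: ████
r4=100: █---█
r5=101: ██--██
r6=110: █-█-█-█
r7=111: ████████
r8=1000: █-------█
r9=1001: ██------██
r10=1010: █-█-----█-█
r11=1011: ████----████
r12=1100: █---█---█---█
r13=1101: ██--██--██--██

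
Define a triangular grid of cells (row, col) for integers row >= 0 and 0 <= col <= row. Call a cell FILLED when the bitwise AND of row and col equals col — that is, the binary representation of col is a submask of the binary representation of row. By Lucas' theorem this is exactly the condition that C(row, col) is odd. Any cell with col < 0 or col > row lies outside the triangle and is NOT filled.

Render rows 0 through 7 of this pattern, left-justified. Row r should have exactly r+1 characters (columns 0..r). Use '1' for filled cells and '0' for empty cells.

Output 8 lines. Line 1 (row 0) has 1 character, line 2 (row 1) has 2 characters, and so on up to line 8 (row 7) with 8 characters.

r0=0: 1
r1=1: 11
r2=10: 101
r3=11: 1111
r4=100: 10001
r5=101: 110011
r6=110: 1010101
r7=111: 11111111

Answer: 1
11
101
1111
10001
110011
1010101
11111111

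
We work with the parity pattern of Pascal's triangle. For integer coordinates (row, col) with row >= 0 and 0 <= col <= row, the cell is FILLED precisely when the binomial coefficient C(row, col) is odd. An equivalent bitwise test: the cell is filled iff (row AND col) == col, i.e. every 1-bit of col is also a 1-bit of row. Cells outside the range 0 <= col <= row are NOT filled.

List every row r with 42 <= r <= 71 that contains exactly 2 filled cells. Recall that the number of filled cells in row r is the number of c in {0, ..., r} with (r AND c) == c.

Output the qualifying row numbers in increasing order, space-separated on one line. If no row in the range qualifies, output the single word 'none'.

Answer: 64

Derivation:
Row r has 2^popcount(r) filled cells, so we need popcount(r) = log2(2) = 1.
Scan r = 42..71 and keep those with exactly 1 one-bits:
r=42=101010 popcount=3 -> skip
r=43=101011 popcount=4 -> skip
r=44=101100 popcount=3 -> skip
r=45=101101 popcount=4 -> skip
r=46=101110 popcount=4 -> skip
r=47=101111 popcount=5 -> skip
r=48=110000 popcount=2 -> skip
r=49=110001 popcount=3 -> skip
r=50=110010 popcount=3 -> skip
r=51=110011 popcount=4 -> skip
r=52=110100 popcount=3 -> skip
r=53=110101 popcount=4 -> skip
r=54=110110 popcount=4 -> skip
r=55=110111 popcount=5 -> skip
r=56=111000 popcount=3 -> skip
r=57=111001 popcount=4 -> skip
r=58=111010 popcount=4 -> skip
r=59=111011 popcount=5 -> skip
r=60=111100 popcount=4 -> skip
r=61=111101 popcount=5 -> skip
r=62=111110 popcount=5 -> skip
r=63=111111 popcount=6 -> skip
r=64=1000000 popcount=1 -> KEEP
r=65=1000001 popcount=2 -> skip
r=66=1000010 popcount=2 -> skip
r=67=1000011 popcount=3 -> skip
r=68=1000100 popcount=2 -> skip
r=69=1000101 popcount=3 -> skip
r=70=1000110 popcount=3 -> skip
r=71=1000111 popcount=4 -> skip
Kept rows: 64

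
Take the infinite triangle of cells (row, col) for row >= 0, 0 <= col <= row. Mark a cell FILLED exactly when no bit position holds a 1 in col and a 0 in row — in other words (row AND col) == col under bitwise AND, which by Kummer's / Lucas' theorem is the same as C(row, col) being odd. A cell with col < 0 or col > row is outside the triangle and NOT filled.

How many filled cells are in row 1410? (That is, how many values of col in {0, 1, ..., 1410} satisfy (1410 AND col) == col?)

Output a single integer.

1410 in binary = 10110000010
popcount(1410) = number of 1-bits in 10110000010 = 4
A col c satisfies (1410 AND c) == c iff every set bit of c is also set in 1410; each of the 4 set bits of 1410 can independently be on or off in c.
count = 2^4 = 16

Answer: 16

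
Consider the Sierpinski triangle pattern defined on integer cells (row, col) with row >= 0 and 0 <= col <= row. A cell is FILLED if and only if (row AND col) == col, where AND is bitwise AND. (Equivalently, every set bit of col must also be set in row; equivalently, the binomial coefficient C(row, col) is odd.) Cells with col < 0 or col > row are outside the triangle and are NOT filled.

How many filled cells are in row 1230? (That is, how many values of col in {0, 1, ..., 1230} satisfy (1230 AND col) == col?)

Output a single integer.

1230 in binary = 10011001110
popcount(1230) = number of 1-bits in 10011001110 = 6
A col c satisfies (1230 AND c) == c iff every set bit of c is also set in 1230; each of the 6 set bits of 1230 can independently be on or off in c.
count = 2^6 = 64

Answer: 64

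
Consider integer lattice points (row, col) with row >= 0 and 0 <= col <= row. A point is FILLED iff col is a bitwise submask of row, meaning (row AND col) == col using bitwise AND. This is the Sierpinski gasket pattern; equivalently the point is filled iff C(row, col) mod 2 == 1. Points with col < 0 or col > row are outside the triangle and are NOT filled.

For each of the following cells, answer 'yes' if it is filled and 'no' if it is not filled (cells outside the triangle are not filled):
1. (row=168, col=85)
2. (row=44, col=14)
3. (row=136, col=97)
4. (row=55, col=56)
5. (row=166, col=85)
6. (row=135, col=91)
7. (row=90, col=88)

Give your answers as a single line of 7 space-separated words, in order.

(168,85): row=0b10101000, col=0b1010101, row AND col = 0b0 = 0; 0 != 85 -> empty
(44,14): row=0b101100, col=0b1110, row AND col = 0b1100 = 12; 12 != 14 -> empty
(136,97): row=0b10001000, col=0b1100001, row AND col = 0b0 = 0; 0 != 97 -> empty
(55,56): col outside [0, 55] -> not filled
(166,85): row=0b10100110, col=0b1010101, row AND col = 0b100 = 4; 4 != 85 -> empty
(135,91): row=0b10000111, col=0b1011011, row AND col = 0b11 = 3; 3 != 91 -> empty
(90,88): row=0b1011010, col=0b1011000, row AND col = 0b1011000 = 88; 88 == 88 -> filled

Answer: no no no no no no yes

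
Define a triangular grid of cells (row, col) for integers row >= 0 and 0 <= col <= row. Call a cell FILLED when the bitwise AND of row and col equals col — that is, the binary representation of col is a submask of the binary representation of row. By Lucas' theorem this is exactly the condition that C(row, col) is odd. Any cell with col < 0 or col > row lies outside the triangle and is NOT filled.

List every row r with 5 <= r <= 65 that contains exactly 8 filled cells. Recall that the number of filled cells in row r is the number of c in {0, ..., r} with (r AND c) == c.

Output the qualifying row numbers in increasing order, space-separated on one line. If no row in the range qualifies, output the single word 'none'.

Row r has 2^popcount(r) filled cells, so we need popcount(r) = log2(8) = 3.
Scan r = 5..65 and keep those with exactly 3 one-bits:
r=5=101 popcount=2 -> skip
r=6=110 popcount=2 -> skip
r=7=111 popcount=3 -> KEEP
r=8=1000 popcount=1 -> skip
r=9=1001 popcount=2 -> skip
r=10=1010 popcount=2 -> skip
r=11=1011 popcount=3 -> KEEP
r=12=1100 popcount=2 -> skip
r=13=1101 popcount=3 -> KEEP
r=14=1110 popcount=3 -> KEEP
r=15=1111 popcount=4 -> skip
r=16=10000 popcount=1 -> skip
r=17=10001 popcount=2 -> skip
r=18=10010 popcount=2 -> skip
r=19=10011 popcount=3 -> KEEP
r=20=10100 popcount=2 -> skip
r=21=10101 popcount=3 -> KEEP
r=22=10110 popcount=3 -> KEEP
r=23=10111 popcount=4 -> skip
r=24=11000 popcount=2 -> skip
r=25=11001 popcount=3 -> KEEP
r=26=11010 popcount=3 -> KEEP
r=27=11011 popcount=4 -> skip
r=28=11100 popcount=3 -> KEEP
r=29=11101 popcount=4 -> skip
r=30=11110 popcount=4 -> skip
r=31=11111 popcount=5 -> skip
r=32=100000 popcount=1 -> skip
r=33=100001 popcount=2 -> skip
r=34=100010 popcount=2 -> skip
r=35=100011 popcount=3 -> KEEP
r=36=100100 popcount=2 -> skip
r=37=100101 popcount=3 -> KEEP
r=38=100110 popcount=3 -> KEEP
r=39=100111 popcount=4 -> skip
r=40=101000 popcount=2 -> skip
r=41=101001 popcount=3 -> KEEP
r=42=101010 popcount=3 -> KEEP
r=43=101011 popcount=4 -> skip
r=44=101100 popcount=3 -> KEEP
r=45=101101 popcount=4 -> skip
r=46=101110 popcount=4 -> skip
r=47=101111 popcount=5 -> skip
r=48=110000 popcount=2 -> skip
r=49=110001 popcount=3 -> KEEP
r=50=110010 popcount=3 -> KEEP
r=51=110011 popcount=4 -> skip
r=52=110100 popcount=3 -> KEEP
r=53=110101 popcount=4 -> skip
r=54=110110 popcount=4 -> skip
r=55=110111 popcount=5 -> skip
r=56=111000 popcount=3 -> KEEP
r=57=111001 popcount=4 -> skip
r=58=111010 popcount=4 -> skip
r=59=111011 popcount=5 -> skip
r=60=111100 popcount=4 -> skip
r=61=111101 popcount=5 -> skip
r=62=111110 popcount=5 -> skip
r=63=111111 popcount=6 -> skip
r=64=1000000 popcount=1 -> skip
r=65=1000001 popcount=2 -> skip
Kept rows: 7 11 13 14 19 21 22 25 26 28 35 37 38 41 42 44 49 50 52 56

Answer: 7 11 13 14 19 21 22 25 26 28 35 37 38 41 42 44 49 50 52 56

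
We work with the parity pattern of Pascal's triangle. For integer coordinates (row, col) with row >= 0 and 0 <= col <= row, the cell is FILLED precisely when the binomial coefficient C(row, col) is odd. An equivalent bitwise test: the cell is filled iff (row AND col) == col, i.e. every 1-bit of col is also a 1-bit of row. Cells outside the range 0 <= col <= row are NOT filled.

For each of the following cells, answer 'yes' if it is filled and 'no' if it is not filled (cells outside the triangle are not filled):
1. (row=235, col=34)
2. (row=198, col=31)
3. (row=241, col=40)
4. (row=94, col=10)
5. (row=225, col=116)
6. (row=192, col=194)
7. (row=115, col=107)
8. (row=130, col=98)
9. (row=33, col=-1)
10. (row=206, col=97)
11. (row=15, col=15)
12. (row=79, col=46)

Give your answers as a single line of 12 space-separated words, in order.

(235,34): row=0b11101011, col=0b100010, row AND col = 0b100010 = 34; 34 == 34 -> filled
(198,31): row=0b11000110, col=0b11111, row AND col = 0b110 = 6; 6 != 31 -> empty
(241,40): row=0b11110001, col=0b101000, row AND col = 0b100000 = 32; 32 != 40 -> empty
(94,10): row=0b1011110, col=0b1010, row AND col = 0b1010 = 10; 10 == 10 -> filled
(225,116): row=0b11100001, col=0b1110100, row AND col = 0b1100000 = 96; 96 != 116 -> empty
(192,194): col outside [0, 192] -> not filled
(115,107): row=0b1110011, col=0b1101011, row AND col = 0b1100011 = 99; 99 != 107 -> empty
(130,98): row=0b10000010, col=0b1100010, row AND col = 0b10 = 2; 2 != 98 -> empty
(33,-1): col outside [0, 33] -> not filled
(206,97): row=0b11001110, col=0b1100001, row AND col = 0b1000000 = 64; 64 != 97 -> empty
(15,15): row=0b1111, col=0b1111, row AND col = 0b1111 = 15; 15 == 15 -> filled
(79,46): row=0b1001111, col=0b101110, row AND col = 0b1110 = 14; 14 != 46 -> empty

Answer: yes no no yes no no no no no no yes no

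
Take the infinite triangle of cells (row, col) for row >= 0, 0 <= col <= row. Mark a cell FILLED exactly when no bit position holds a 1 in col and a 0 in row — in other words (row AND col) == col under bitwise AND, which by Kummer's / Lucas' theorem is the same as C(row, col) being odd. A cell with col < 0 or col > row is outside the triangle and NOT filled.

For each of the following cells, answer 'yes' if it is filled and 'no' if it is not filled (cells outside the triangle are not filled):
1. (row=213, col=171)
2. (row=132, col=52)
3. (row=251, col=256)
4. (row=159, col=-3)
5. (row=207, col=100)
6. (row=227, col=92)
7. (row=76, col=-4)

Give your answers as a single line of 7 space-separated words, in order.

Answer: no no no no no no no

Derivation:
(213,171): row=0b11010101, col=0b10101011, row AND col = 0b10000001 = 129; 129 != 171 -> empty
(132,52): row=0b10000100, col=0b110100, row AND col = 0b100 = 4; 4 != 52 -> empty
(251,256): col outside [0, 251] -> not filled
(159,-3): col outside [0, 159] -> not filled
(207,100): row=0b11001111, col=0b1100100, row AND col = 0b1000100 = 68; 68 != 100 -> empty
(227,92): row=0b11100011, col=0b1011100, row AND col = 0b1000000 = 64; 64 != 92 -> empty
(76,-4): col outside [0, 76] -> not filled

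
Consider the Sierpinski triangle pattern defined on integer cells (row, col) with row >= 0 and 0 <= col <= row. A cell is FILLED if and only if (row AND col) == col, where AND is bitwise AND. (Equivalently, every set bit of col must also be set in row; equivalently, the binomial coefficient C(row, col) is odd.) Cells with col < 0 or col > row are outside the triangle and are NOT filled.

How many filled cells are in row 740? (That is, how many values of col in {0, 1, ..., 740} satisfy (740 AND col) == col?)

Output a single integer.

740 in binary = 1011100100
popcount(740) = number of 1-bits in 1011100100 = 5
A col c satisfies (740 AND c) == c iff every set bit of c is also set in 740; each of the 5 set bits of 740 can independently be on or off in c.
count = 2^5 = 32

Answer: 32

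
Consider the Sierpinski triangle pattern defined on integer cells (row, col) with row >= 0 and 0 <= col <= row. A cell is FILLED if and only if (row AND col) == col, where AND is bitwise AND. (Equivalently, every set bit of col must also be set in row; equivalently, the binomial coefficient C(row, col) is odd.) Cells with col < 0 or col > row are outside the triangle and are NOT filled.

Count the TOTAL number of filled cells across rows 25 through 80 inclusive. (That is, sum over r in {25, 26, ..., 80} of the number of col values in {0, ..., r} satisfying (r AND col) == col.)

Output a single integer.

r25=11001 pc3: +8 =8
r26=11010 pc3: +8 =16
r27=11011 pc4: +16 =32
r28=11100 pc3: +8 =40
r29=11101 pc4: +16 =56
r30=11110 pc4: +16 =72
r31=11111 pc5: +32 =104
r32=100000 pc1: +2 =106
r33=100001 pc2: +4 =110
r34=100010 pc2: +4 =114
r35=100011 pc3: +8 =122
r36=100100 pc2: +4 =126
r37=100101 pc3: +8 =134
r38=100110 pc3: +8 =142
r39=100111 pc4: +16 =158
r40=101000 pc2: +4 =162
r41=101001 pc3: +8 =170
r42=101010 pc3: +8 =178
r43=101011 pc4: +16 =194
r44=101100 pc3: +8 =202
r45=101101 pc4: +16 =218
r46=101110 pc4: +16 =234
r47=101111 pc5: +32 =266
r48=110000 pc2: +4 =270
r49=110001 pc3: +8 =278
r50=110010 pc3: +8 =286
r51=110011 pc4: +16 =302
r52=110100 pc3: +8 =310
r53=110101 pc4: +16 =326
r54=110110 pc4: +16 =342
r55=110111 pc5: +32 =374
r56=111000 pc3: +8 =382
r57=111001 pc4: +16 =398
r58=111010 pc4: +16 =414
r59=111011 pc5: +32 =446
r60=111100 pc4: +16 =462
r61=111101 pc5: +32 =494
r62=111110 pc5: +32 =526
r63=111111 pc6: +64 =590
r64=1000000 pc1: +2 =592
r65=1000001 pc2: +4 =596
r66=1000010 pc2: +4 =600
r67=1000011 pc3: +8 =608
r68=1000100 pc2: +4 =612
r69=1000101 pc3: +8 =620
r70=1000110 pc3: +8 =628
r71=1000111 pc4: +16 =644
r72=1001000 pc2: +4 =648
r73=1001001 pc3: +8 =656
r74=1001010 pc3: +8 =664
r75=1001011 pc4: +16 =680
r76=1001100 pc3: +8 =688
r77=1001101 pc4: +16 =704
r78=1001110 pc4: +16 =720
r79=1001111 pc5: +32 =752
r80=1010000 pc2: +4 =756

Answer: 756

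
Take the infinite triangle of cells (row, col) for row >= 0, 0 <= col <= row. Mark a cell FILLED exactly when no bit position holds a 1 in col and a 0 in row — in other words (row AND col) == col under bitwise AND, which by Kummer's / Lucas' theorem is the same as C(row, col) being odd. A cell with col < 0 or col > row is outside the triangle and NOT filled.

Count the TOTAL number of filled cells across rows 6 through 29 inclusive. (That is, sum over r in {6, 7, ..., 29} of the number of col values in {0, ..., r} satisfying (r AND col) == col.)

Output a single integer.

Answer: 180

Derivation:
r6=110 pc2: +4 =4
r7=111 pc3: +8 =12
r8=1000 pc1: +2 =14
r9=1001 pc2: +4 =18
r10=1010 pc2: +4 =22
r11=1011 pc3: +8 =30
r12=1100 pc2: +4 =34
r13=1101 pc3: +8 =42
r14=1110 pc3: +8 =50
r15=1111 pc4: +16 =66
r16=10000 pc1: +2 =68
r17=10001 pc2: +4 =72
r18=10010 pc2: +4 =76
r19=10011 pc3: +8 =84
r20=10100 pc2: +4 =88
r21=10101 pc3: +8 =96
r22=10110 pc3: +8 =104
r23=10111 pc4: +16 =120
r24=11000 pc2: +4 =124
r25=11001 pc3: +8 =132
r26=11010 pc3: +8 =140
r27=11011 pc4: +16 =156
r28=11100 pc3: +8 =164
r29=11101 pc4: +16 =180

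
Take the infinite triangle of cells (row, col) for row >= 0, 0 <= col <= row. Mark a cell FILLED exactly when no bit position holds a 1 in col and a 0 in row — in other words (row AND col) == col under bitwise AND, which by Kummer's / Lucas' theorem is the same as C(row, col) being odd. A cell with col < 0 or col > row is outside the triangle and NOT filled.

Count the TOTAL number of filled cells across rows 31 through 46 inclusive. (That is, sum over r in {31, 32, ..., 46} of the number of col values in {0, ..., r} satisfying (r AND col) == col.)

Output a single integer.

r31=11111 pc5: +32 =32
r32=100000 pc1: +2 =34
r33=100001 pc2: +4 =38
r34=100010 pc2: +4 =42
r35=100011 pc3: +8 =50
r36=100100 pc2: +4 =54
r37=100101 pc3: +8 =62
r38=100110 pc3: +8 =70
r39=100111 pc4: +16 =86
r40=101000 pc2: +4 =90
r41=101001 pc3: +8 =98
r42=101010 pc3: +8 =106
r43=101011 pc4: +16 =122
r44=101100 pc3: +8 =130
r45=101101 pc4: +16 =146
r46=101110 pc4: +16 =162

Answer: 162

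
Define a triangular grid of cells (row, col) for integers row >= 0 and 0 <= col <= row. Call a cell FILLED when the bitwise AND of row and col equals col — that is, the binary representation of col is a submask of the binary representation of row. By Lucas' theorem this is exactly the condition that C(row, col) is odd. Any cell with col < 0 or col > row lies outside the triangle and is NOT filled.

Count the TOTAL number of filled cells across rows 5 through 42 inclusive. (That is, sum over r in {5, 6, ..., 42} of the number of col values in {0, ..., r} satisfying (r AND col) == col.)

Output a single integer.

Answer: 306

Derivation:
r5=101 pc2: +4 =4
r6=110 pc2: +4 =8
r7=111 pc3: +8 =16
r8=1000 pc1: +2 =18
r9=1001 pc2: +4 =22
r10=1010 pc2: +4 =26
r11=1011 pc3: +8 =34
r12=1100 pc2: +4 =38
r13=1101 pc3: +8 =46
r14=1110 pc3: +8 =54
r15=1111 pc4: +16 =70
r16=10000 pc1: +2 =72
r17=10001 pc2: +4 =76
r18=10010 pc2: +4 =80
r19=10011 pc3: +8 =88
r20=10100 pc2: +4 =92
r21=10101 pc3: +8 =100
r22=10110 pc3: +8 =108
r23=10111 pc4: +16 =124
r24=11000 pc2: +4 =128
r25=11001 pc3: +8 =136
r26=11010 pc3: +8 =144
r27=11011 pc4: +16 =160
r28=11100 pc3: +8 =168
r29=11101 pc4: +16 =184
r30=11110 pc4: +16 =200
r31=11111 pc5: +32 =232
r32=100000 pc1: +2 =234
r33=100001 pc2: +4 =238
r34=100010 pc2: +4 =242
r35=100011 pc3: +8 =250
r36=100100 pc2: +4 =254
r37=100101 pc3: +8 =262
r38=100110 pc3: +8 =270
r39=100111 pc4: +16 =286
r40=101000 pc2: +4 =290
r41=101001 pc3: +8 =298
r42=101010 pc3: +8 =306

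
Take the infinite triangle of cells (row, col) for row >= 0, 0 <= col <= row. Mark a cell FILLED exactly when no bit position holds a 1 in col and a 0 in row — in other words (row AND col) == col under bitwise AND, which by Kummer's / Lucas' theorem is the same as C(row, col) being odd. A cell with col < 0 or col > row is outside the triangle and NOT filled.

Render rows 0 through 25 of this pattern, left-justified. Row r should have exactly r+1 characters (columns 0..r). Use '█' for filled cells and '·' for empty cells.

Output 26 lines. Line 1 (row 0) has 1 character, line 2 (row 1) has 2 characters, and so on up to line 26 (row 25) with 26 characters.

r0=0: █
r1=1: ██
r2=10: █·█
r3=11: ████
r4=100: █···█
r5=101: ██··██
r6=110: █·█·█·█
r7=111: ████████
r8=1000: █·······█
r9=1001: ██······██
r10=1010: █·█·····█·█
r11=1011: ████····████
r12=1100: █···█···█···█
r13=1101: ██··██··██··██
r14=1110: █·█·█·█·█·█·█·█
r15=1111: ████████████████
r16=10000: █···············█
r17=10001: ██··············██
r18=10010: █·█·············█·█
r19=10011: ████············████
r20=10100: █···█···········█···█
r21=10101: ██··██··········██··██
r22=10110: █·█·█·█·········█·█·█·█
r23=10111: ████████········████████
r24=11000: █·······█·······█·······█
r25=11001: ██······██······██······██

Answer: █
██
█·█
████
█···█
██··██
█·█·█·█
████████
█·······█
██······██
█·█·····█·█
████····████
█···█···█···█
██··██··██··██
█·█·█·█·█·█·█·█
████████████████
█···············█
██··············██
█·█·············█·█
████············████
█···█···········█···█
██··██··········██··██
█·█·█·█·········█·█·█·█
████████········████████
█·······█·······█·······█
██······██······██······██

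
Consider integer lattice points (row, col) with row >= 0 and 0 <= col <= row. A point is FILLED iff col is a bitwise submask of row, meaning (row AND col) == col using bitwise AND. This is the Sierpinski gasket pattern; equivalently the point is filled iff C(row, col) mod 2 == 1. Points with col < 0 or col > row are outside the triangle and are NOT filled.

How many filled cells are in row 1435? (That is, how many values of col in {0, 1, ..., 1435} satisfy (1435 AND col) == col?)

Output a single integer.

1435 in binary = 10110011011
popcount(1435) = number of 1-bits in 10110011011 = 7
A col c satisfies (1435 AND c) == c iff every set bit of c is also set in 1435; each of the 7 set bits of 1435 can independently be on or off in c.
count = 2^7 = 128

Answer: 128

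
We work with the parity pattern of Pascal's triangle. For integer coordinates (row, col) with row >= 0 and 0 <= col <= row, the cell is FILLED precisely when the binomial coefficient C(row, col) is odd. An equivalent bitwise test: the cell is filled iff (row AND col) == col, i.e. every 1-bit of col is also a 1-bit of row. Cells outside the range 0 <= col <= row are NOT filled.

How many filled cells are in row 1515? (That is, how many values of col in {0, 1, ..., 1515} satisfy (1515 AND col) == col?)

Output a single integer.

1515 in binary = 10111101011
popcount(1515) = number of 1-bits in 10111101011 = 8
A col c satisfies (1515 AND c) == c iff every set bit of c is also set in 1515; each of the 8 set bits of 1515 can independently be on or off in c.
count = 2^8 = 256

Answer: 256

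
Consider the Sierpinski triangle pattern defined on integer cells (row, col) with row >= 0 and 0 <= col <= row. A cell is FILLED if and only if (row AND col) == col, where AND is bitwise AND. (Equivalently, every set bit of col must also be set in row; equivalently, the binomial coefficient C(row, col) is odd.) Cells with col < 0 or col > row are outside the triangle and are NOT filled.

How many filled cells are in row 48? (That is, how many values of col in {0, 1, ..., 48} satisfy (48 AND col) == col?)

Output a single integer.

Answer: 4

Derivation:
48 in binary = 110000
popcount(48) = number of 1-bits in 110000 = 2
A col c satisfies (48 AND c) == c iff every set bit of c is also set in 48; each of the 2 set bits of 48 can independently be on or off in c.
count = 2^2 = 4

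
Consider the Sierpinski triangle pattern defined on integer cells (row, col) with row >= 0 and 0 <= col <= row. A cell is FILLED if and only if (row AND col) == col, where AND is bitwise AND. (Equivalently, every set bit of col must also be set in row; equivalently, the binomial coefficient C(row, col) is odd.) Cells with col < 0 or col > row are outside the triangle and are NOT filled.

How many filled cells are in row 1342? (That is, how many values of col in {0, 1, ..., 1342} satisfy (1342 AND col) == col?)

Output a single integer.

1342 in binary = 10100111110
popcount(1342) = number of 1-bits in 10100111110 = 7
A col c satisfies (1342 AND c) == c iff every set bit of c is also set in 1342; each of the 7 set bits of 1342 can independently be on or off in c.
count = 2^7 = 128

Answer: 128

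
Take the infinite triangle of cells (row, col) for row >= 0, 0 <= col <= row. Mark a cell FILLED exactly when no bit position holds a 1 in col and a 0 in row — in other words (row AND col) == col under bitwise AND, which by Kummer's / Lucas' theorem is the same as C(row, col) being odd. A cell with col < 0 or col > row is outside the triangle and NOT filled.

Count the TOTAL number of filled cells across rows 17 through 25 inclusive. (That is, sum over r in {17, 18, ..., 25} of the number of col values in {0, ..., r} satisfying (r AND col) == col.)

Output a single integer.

r17=10001 pc2: +4 =4
r18=10010 pc2: +4 =8
r19=10011 pc3: +8 =16
r20=10100 pc2: +4 =20
r21=10101 pc3: +8 =28
r22=10110 pc3: +8 =36
r23=10111 pc4: +16 =52
r24=11000 pc2: +4 =56
r25=11001 pc3: +8 =64

Answer: 64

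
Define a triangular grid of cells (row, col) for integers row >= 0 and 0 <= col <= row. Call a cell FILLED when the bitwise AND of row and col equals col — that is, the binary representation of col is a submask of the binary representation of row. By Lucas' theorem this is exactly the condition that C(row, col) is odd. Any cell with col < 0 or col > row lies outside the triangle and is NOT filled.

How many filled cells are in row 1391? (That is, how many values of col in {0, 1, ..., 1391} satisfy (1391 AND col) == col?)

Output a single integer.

1391 in binary = 10101101111
popcount(1391) = number of 1-bits in 10101101111 = 8
A col c satisfies (1391 AND c) == c iff every set bit of c is also set in 1391; each of the 8 set bits of 1391 can independently be on or off in c.
count = 2^8 = 256

Answer: 256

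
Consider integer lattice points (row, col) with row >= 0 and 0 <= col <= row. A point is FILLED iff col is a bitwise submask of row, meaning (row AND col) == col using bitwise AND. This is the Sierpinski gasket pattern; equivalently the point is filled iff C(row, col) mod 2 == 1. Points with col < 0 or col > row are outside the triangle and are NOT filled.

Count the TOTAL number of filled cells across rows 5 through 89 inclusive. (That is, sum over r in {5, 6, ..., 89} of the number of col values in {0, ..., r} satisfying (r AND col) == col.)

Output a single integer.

r5=101 pc2: +4 =4
r6=110 pc2: +4 =8
r7=111 pc3: +8 =16
r8=1000 pc1: +2 =18
r9=1001 pc2: +4 =22
r10=1010 pc2: +4 =26
r11=1011 pc3: +8 =34
r12=1100 pc2: +4 =38
r13=1101 pc3: +8 =46
r14=1110 pc3: +8 =54
r15=1111 pc4: +16 =70
r16=10000 pc1: +2 =72
r17=10001 pc2: +4 =76
r18=10010 pc2: +4 =80
r19=10011 pc3: +8 =88
r20=10100 pc2: +4 =92
r21=10101 pc3: +8 =100
r22=10110 pc3: +8 =108
r23=10111 pc4: +16 =124
r24=11000 pc2: +4 =128
r25=11001 pc3: +8 =136
r26=11010 pc3: +8 =144
r27=11011 pc4: +16 =160
r28=11100 pc3: +8 =168
r29=11101 pc4: +16 =184
r30=11110 pc4: +16 =200
r31=11111 pc5: +32 =232
r32=100000 pc1: +2 =234
r33=100001 pc2: +4 =238
r34=100010 pc2: +4 =242
r35=100011 pc3: +8 =250
r36=100100 pc2: +4 =254
r37=100101 pc3: +8 =262
r38=100110 pc3: +8 =270
r39=100111 pc4: +16 =286
r40=101000 pc2: +4 =290
r41=101001 pc3: +8 =298
r42=101010 pc3: +8 =306
r43=101011 pc4: +16 =322
r44=101100 pc3: +8 =330
r45=101101 pc4: +16 =346
r46=101110 pc4: +16 =362
r47=101111 pc5: +32 =394
r48=110000 pc2: +4 =398
r49=110001 pc3: +8 =406
r50=110010 pc3: +8 =414
r51=110011 pc4: +16 =430
r52=110100 pc3: +8 =438
r53=110101 pc4: +16 =454
r54=110110 pc4: +16 =470
r55=110111 pc5: +32 =502
r56=111000 pc3: +8 =510
r57=111001 pc4: +16 =526
r58=111010 pc4: +16 =542
r59=111011 pc5: +32 =574
r60=111100 pc4: +16 =590
r61=111101 pc5: +32 =622
r62=111110 pc5: +32 =654
r63=111111 pc6: +64 =718
r64=1000000 pc1: +2 =720
r65=1000001 pc2: +4 =724
r66=1000010 pc2: +4 =728
r67=1000011 pc3: +8 =736
r68=1000100 pc2: +4 =740
r69=1000101 pc3: +8 =748
r70=1000110 pc3: +8 =756
r71=1000111 pc4: +16 =772
r72=1001000 pc2: +4 =776
r73=1001001 pc3: +8 =784
r74=1001010 pc3: +8 =792
r75=1001011 pc4: +16 =808
r76=1001100 pc3: +8 =816
r77=1001101 pc4: +16 =832
r78=1001110 pc4: +16 =848
r79=1001111 pc5: +32 =880
r80=1010000 pc2: +4 =884
r81=1010001 pc3: +8 =892
r82=1010010 pc3: +8 =900
r83=1010011 pc4: +16 =916
r84=1010100 pc3: +8 =924
r85=1010101 pc4: +16 =940
r86=1010110 pc4: +16 =956
r87=1010111 pc5: +32 =988
r88=1011000 pc3: +8 =996
r89=1011001 pc4: +16 =1012

Answer: 1012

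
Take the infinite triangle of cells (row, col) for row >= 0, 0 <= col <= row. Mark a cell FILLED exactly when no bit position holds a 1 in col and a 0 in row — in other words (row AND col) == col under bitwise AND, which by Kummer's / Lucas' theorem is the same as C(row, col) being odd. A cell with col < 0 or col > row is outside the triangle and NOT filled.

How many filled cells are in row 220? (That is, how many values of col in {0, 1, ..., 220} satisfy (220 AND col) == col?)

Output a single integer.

220 in binary = 11011100
popcount(220) = number of 1-bits in 11011100 = 5
A col c satisfies (220 AND c) == c iff every set bit of c is also set in 220; each of the 5 set bits of 220 can independently be on or off in c.
count = 2^5 = 32

Answer: 32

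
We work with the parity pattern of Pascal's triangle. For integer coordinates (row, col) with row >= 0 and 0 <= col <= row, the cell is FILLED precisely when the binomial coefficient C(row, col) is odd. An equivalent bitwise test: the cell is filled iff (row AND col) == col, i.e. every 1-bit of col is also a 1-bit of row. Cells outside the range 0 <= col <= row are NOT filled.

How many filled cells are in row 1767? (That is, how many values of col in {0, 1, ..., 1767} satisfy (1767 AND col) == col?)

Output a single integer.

Answer: 256

Derivation:
1767 in binary = 11011100111
popcount(1767) = number of 1-bits in 11011100111 = 8
A col c satisfies (1767 AND c) == c iff every set bit of c is also set in 1767; each of the 8 set bits of 1767 can independently be on or off in c.
count = 2^8 = 256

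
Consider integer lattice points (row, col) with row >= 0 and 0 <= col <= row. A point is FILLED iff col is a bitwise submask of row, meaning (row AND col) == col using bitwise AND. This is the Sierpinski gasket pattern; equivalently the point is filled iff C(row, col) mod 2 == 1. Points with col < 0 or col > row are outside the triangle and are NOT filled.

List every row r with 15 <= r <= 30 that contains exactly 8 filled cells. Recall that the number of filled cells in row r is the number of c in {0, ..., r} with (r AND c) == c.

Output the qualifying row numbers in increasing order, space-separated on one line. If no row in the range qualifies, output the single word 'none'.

Answer: 19 21 22 25 26 28

Derivation:
Row r has 2^popcount(r) filled cells, so we need popcount(r) = log2(8) = 3.
Scan r = 15..30 and keep those with exactly 3 one-bits:
r=15=1111 popcount=4 -> skip
r=16=10000 popcount=1 -> skip
r=17=10001 popcount=2 -> skip
r=18=10010 popcount=2 -> skip
r=19=10011 popcount=3 -> KEEP
r=20=10100 popcount=2 -> skip
r=21=10101 popcount=3 -> KEEP
r=22=10110 popcount=3 -> KEEP
r=23=10111 popcount=4 -> skip
r=24=11000 popcount=2 -> skip
r=25=11001 popcount=3 -> KEEP
r=26=11010 popcount=3 -> KEEP
r=27=11011 popcount=4 -> skip
r=28=11100 popcount=3 -> KEEP
r=29=11101 popcount=4 -> skip
r=30=11110 popcount=4 -> skip
Kept rows: 19 21 22 25 26 28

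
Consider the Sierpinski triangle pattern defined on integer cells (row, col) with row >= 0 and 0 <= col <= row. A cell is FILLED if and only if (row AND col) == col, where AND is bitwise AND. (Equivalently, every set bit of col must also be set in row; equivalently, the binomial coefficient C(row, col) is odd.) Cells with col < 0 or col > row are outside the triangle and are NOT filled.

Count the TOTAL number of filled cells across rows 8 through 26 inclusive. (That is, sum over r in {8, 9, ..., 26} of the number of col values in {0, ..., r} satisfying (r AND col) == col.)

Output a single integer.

Answer: 128

Derivation:
r8=1000 pc1: +2 =2
r9=1001 pc2: +4 =6
r10=1010 pc2: +4 =10
r11=1011 pc3: +8 =18
r12=1100 pc2: +4 =22
r13=1101 pc3: +8 =30
r14=1110 pc3: +8 =38
r15=1111 pc4: +16 =54
r16=10000 pc1: +2 =56
r17=10001 pc2: +4 =60
r18=10010 pc2: +4 =64
r19=10011 pc3: +8 =72
r20=10100 pc2: +4 =76
r21=10101 pc3: +8 =84
r22=10110 pc3: +8 =92
r23=10111 pc4: +16 =108
r24=11000 pc2: +4 =112
r25=11001 pc3: +8 =120
r26=11010 pc3: +8 =128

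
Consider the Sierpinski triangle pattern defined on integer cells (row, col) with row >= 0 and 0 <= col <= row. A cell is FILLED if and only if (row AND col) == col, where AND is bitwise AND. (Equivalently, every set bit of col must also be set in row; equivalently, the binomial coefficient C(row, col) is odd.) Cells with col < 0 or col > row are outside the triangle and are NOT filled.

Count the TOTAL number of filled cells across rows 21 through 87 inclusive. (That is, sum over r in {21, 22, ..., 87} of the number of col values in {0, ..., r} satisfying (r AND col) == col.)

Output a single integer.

Answer: 896

Derivation:
r21=10101 pc3: +8 =8
r22=10110 pc3: +8 =16
r23=10111 pc4: +16 =32
r24=11000 pc2: +4 =36
r25=11001 pc3: +8 =44
r26=11010 pc3: +8 =52
r27=11011 pc4: +16 =68
r28=11100 pc3: +8 =76
r29=11101 pc4: +16 =92
r30=11110 pc4: +16 =108
r31=11111 pc5: +32 =140
r32=100000 pc1: +2 =142
r33=100001 pc2: +4 =146
r34=100010 pc2: +4 =150
r35=100011 pc3: +8 =158
r36=100100 pc2: +4 =162
r37=100101 pc3: +8 =170
r38=100110 pc3: +8 =178
r39=100111 pc4: +16 =194
r40=101000 pc2: +4 =198
r41=101001 pc3: +8 =206
r42=101010 pc3: +8 =214
r43=101011 pc4: +16 =230
r44=101100 pc3: +8 =238
r45=101101 pc4: +16 =254
r46=101110 pc4: +16 =270
r47=101111 pc5: +32 =302
r48=110000 pc2: +4 =306
r49=110001 pc3: +8 =314
r50=110010 pc3: +8 =322
r51=110011 pc4: +16 =338
r52=110100 pc3: +8 =346
r53=110101 pc4: +16 =362
r54=110110 pc4: +16 =378
r55=110111 pc5: +32 =410
r56=111000 pc3: +8 =418
r57=111001 pc4: +16 =434
r58=111010 pc4: +16 =450
r59=111011 pc5: +32 =482
r60=111100 pc4: +16 =498
r61=111101 pc5: +32 =530
r62=111110 pc5: +32 =562
r63=111111 pc6: +64 =626
r64=1000000 pc1: +2 =628
r65=1000001 pc2: +4 =632
r66=1000010 pc2: +4 =636
r67=1000011 pc3: +8 =644
r68=1000100 pc2: +4 =648
r69=1000101 pc3: +8 =656
r70=1000110 pc3: +8 =664
r71=1000111 pc4: +16 =680
r72=1001000 pc2: +4 =684
r73=1001001 pc3: +8 =692
r74=1001010 pc3: +8 =700
r75=1001011 pc4: +16 =716
r76=1001100 pc3: +8 =724
r77=1001101 pc4: +16 =740
r78=1001110 pc4: +16 =756
r79=1001111 pc5: +32 =788
r80=1010000 pc2: +4 =792
r81=1010001 pc3: +8 =800
r82=1010010 pc3: +8 =808
r83=1010011 pc4: +16 =824
r84=1010100 pc3: +8 =832
r85=1010101 pc4: +16 =848
r86=1010110 pc4: +16 =864
r87=1010111 pc5: +32 =896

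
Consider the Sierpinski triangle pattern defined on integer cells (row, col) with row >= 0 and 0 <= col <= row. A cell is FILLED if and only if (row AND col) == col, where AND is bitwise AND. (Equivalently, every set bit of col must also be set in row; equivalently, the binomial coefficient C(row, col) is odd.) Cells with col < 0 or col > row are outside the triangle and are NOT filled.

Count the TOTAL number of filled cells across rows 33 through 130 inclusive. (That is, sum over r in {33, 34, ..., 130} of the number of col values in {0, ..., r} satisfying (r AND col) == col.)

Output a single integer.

Answer: 1952

Derivation:
r33=100001 pc2: +4 =4
r34=100010 pc2: +4 =8
r35=100011 pc3: +8 =16
r36=100100 pc2: +4 =20
r37=100101 pc3: +8 =28
r38=100110 pc3: +8 =36
r39=100111 pc4: +16 =52
r40=101000 pc2: +4 =56
r41=101001 pc3: +8 =64
r42=101010 pc3: +8 =72
r43=101011 pc4: +16 =88
r44=101100 pc3: +8 =96
r45=101101 pc4: +16 =112
r46=101110 pc4: +16 =128
r47=101111 pc5: +32 =160
r48=110000 pc2: +4 =164
r49=110001 pc3: +8 =172
r50=110010 pc3: +8 =180
r51=110011 pc4: +16 =196
r52=110100 pc3: +8 =204
r53=110101 pc4: +16 =220
r54=110110 pc4: +16 =236
r55=110111 pc5: +32 =268
r56=111000 pc3: +8 =276
r57=111001 pc4: +16 =292
r58=111010 pc4: +16 =308
r59=111011 pc5: +32 =340
r60=111100 pc4: +16 =356
r61=111101 pc5: +32 =388
r62=111110 pc5: +32 =420
r63=111111 pc6: +64 =484
r64=1000000 pc1: +2 =486
r65=1000001 pc2: +4 =490
r66=1000010 pc2: +4 =494
r67=1000011 pc3: +8 =502
r68=1000100 pc2: +4 =506
r69=1000101 pc3: +8 =514
r70=1000110 pc3: +8 =522
r71=1000111 pc4: +16 =538
r72=1001000 pc2: +4 =542
r73=1001001 pc3: +8 =550
r74=1001010 pc3: +8 =558
r75=1001011 pc4: +16 =574
r76=1001100 pc3: +8 =582
r77=1001101 pc4: +16 =598
r78=1001110 pc4: +16 =614
r79=1001111 pc5: +32 =646
r80=1010000 pc2: +4 =650
r81=1010001 pc3: +8 =658
r82=1010010 pc3: +8 =666
r83=1010011 pc4: +16 =682
r84=1010100 pc3: +8 =690
r85=1010101 pc4: +16 =706
r86=1010110 pc4: +16 =722
r87=1010111 pc5: +32 =754
r88=1011000 pc3: +8 =762
r89=1011001 pc4: +16 =778
r90=1011010 pc4: +16 =794
r91=1011011 pc5: +32 =826
r92=1011100 pc4: +16 =842
r93=1011101 pc5: +32 =874
r94=1011110 pc5: +32 =906
r95=1011111 pc6: +64 =970
r96=1100000 pc2: +4 =974
r97=1100001 pc3: +8 =982
r98=1100010 pc3: +8 =990
r99=1100011 pc4: +16 =1006
r100=1100100 pc3: +8 =1014
r101=1100101 pc4: +16 =1030
r102=1100110 pc4: +16 =1046
r103=1100111 pc5: +32 =1078
r104=1101000 pc3: +8 =1086
r105=1101001 pc4: +16 =1102
r106=1101010 pc4: +16 =1118
r107=1101011 pc5: +32 =1150
r108=1101100 pc4: +16 =1166
r109=1101101 pc5: +32 =1198
r110=1101110 pc5: +32 =1230
r111=1101111 pc6: +64 =1294
r112=1110000 pc3: +8 =1302
r113=1110001 pc4: +16 =1318
r114=1110010 pc4: +16 =1334
r115=1110011 pc5: +32 =1366
r116=1110100 pc4: +16 =1382
r117=1110101 pc5: +32 =1414
r118=1110110 pc5: +32 =1446
r119=1110111 pc6: +64 =1510
r120=1111000 pc4: +16 =1526
r121=1111001 pc5: +32 =1558
r122=1111010 pc5: +32 =1590
r123=1111011 pc6: +64 =1654
r124=1111100 pc5: +32 =1686
r125=1111101 pc6: +64 =1750
r126=1111110 pc6: +64 =1814
r127=1111111 pc7: +128 =1942
r128=10000000 pc1: +2 =1944
r129=10000001 pc2: +4 =1948
r130=10000010 pc2: +4 =1952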